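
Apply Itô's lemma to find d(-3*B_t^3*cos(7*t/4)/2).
d(-3*B_t^3*cos(7*t/4)/2) = (3*B_t*(7*B_t^2*sin(7*t/4) - 12*cos(7*t/4))/8) dt + (-9*B_t^2*cos(7*t/4)/2) dB_t

Itô's formula for f(t, x): d f(t, B_t) = (f_t + (1/2) f_xx) dt + f_x dB_t. Compute partials of f(t, x) = -3*x^3*cos(7*t/4)/2:
  f_t(t,x)  = 21*x^3*sin(7*t/4)/8
  f_x(t,x)  = -9*x^2*cos(7*t/4)/2
  f_xx(t,x) = -9*x*cos(7*t/4)
Assemble drift = f_t + (1/2) f_xx = 3*x*(7*x^2*sin(7*t/4) - 12*cos(7*t/4))/8 and diffusion = f_x = -9*x^2*cos(7*t/4)/2. Substituting x = B_t:
  d(-3*B_t^3*cos(7*t/4)/2) = (3*B_t*(7*B_t^2*sin(7*t/4) - 12*cos(7*t/4))/8) dt + (-9*B_t^2*cos(7*t/4)/2) dB_t.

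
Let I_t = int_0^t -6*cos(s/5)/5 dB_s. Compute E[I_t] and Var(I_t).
E[I_t] = 0; Var(I_t) = 18*t/25 + 9*sin(2*t/5)/5

The Itô integral of a deterministic integrand f(s) has mean 0 because each increment f(s) * (B_{s+ds} - B_s) has mean 0. By the Itô isometry:
  Var( int_0^t f(s) dB_s ) = E[ (int_0^t f(s) dB_s)^2 ] = int_0^t f(s)^2 ds.
Here f(s) = -6*cos(s/5)/5, so f(s)^2 = 36*cos(s/5)^2/25. Integrate:
  int_0^t (36*cos(s/5)^2/25) ds = 18*t/25 + 9*sin(2*t/5)/5.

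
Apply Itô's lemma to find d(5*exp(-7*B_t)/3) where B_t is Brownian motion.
d(5*exp(-7*B_t)/3) = (245*exp(-7*B_t)/6) dt + (-35*exp(-7*B_t)/3) dB_t

Itô's formula for f(B_t) gives d f(B_t) = f'(B_t) dB_t + (1/2) f''(B_t) dt. Compute derivatives of f(x) = 5*exp(-7*x)/3:
  f'(x)  = -35*exp(-7*x)/3
  f''(x) = 245*exp(-7*x)/3
Substitute x = B_t and multiply the f'' term by 1/2:
  drift     = (1/2) * (245*exp(-7*x)/3) evaluated at B_t = 245*exp(-7*B_t)/6
  diffusion = (-35*exp(-7*x)/3) evaluated at B_t = -35*exp(-7*B_t)/3
Therefore d(5*exp(-7*B_t)/3) = (245*exp(-7*B_t)/6) dt + (-35*exp(-7*B_t)/3) dB_t.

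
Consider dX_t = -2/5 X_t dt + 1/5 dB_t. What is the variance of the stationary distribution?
lim Var(X_t) = 1/20

The OU SDE dX = -theta X dt + sigma dB admits the integrating factor exp(theta t): d(exp(theta t) X_t) = sigma exp(theta t) dB_t. Integrating from 0 to t gives X_t = x_0 * exp(-theta t) + sigma * int_0^t exp(-theta (t-s)) dB_s for any initial x_0. The Itô integral has variance (by the Itô isometry) sigma^2 * int_0^t exp(-2 theta (t - s)) ds = sigma^2 * (1 - exp(-2 theta t)) / (2 theta), independent of x_0.
With theta = 2/5, sigma = 1/5:
  Var(X_t) = (1/5)^2 * (1 - exp(-2*2/5 t)) / (2 * 2/5) = 1/20 - exp(-4*t/5)/20.
As t -> infinity, exp(-2*2/5 t) -> 0, so the stationary variance is sigma^2 / (2 theta) = 1/20.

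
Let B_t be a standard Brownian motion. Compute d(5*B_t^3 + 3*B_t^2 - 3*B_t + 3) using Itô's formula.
d(5*B_t^3 + 3*B_t^2 - 3*B_t + 3) = (15*B_t + 3) dt + (15*B_t^2 + 6*B_t - 3) dB_t

Itô's formula for f(B_t) gives d f(B_t) = f'(B_t) dB_t + (1/2) f''(B_t) dt. Compute derivatives of f(x) = 5*x^3 + 3*x^2 - 3*x + 3:
  f'(x)  = 15*x^2 + 6*x - 3
  f''(x) = 30*x + 6
Substitute x = B_t and multiply the f'' term by 1/2:
  drift     = (1/2) * (30*x + 6) evaluated at B_t = 15*B_t + 3
  diffusion = (15*x^2 + 6*x - 3) evaluated at B_t = 15*B_t^2 + 6*B_t - 3
Therefore d(5*B_t^3 + 3*B_t^2 - 3*B_t + 3) = (15*B_t + 3) dt + (15*B_t^2 + 6*B_t - 3) dB_t.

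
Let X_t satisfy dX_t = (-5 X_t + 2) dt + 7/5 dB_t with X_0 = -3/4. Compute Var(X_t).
Var(X_t) = 49/250 - 49*exp(-10*t)/250

The variance V(t) = Var(X_t) satisfies V'(t) = 2 a V(t) + c^2 with V(0) = 0 (drift coefficient is linear in X, diffusion is constant). With a = -5, c = 7/5, the solution is
  V(t) = (c^2 / (2 a)) * (exp(2 a t) - 1)
       = ((7/5)^2 / (2*(-5))) * (exp((-10) t) - 1)
       = 49/250 - 49*exp(-10*t)/250.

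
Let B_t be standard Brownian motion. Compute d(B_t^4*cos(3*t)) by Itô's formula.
d(B_t^4*cos(3*t)) = (3*B_t^2*(-B_t^2*sin(3*t) + 2*cos(3*t))) dt + (4*B_t^3*cos(3*t)) dB_t

Itô's formula for f(t, x): d f(t, B_t) = (f_t + (1/2) f_xx) dt + f_x dB_t. Compute partials of f(t, x) = x^4*cos(3*t):
  f_t(t,x)  = -3*x^4*sin(3*t)
  f_x(t,x)  = 4*x^3*cos(3*t)
  f_xx(t,x) = 12*x^2*cos(3*t)
Assemble drift = f_t + (1/2) f_xx = 3*x^2*(-x^2*sin(3*t) + 2*cos(3*t)) and diffusion = f_x = 4*x^3*cos(3*t). Substituting x = B_t:
  d(B_t^4*cos(3*t)) = (3*B_t^2*(-B_t^2*sin(3*t) + 2*cos(3*t))) dt + (4*B_t^3*cos(3*t)) dB_t.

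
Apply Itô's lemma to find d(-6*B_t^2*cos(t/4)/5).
d(-6*B_t^2*cos(t/4)/5) = (3*B_t^2*sin(t/4)/10 - 6*cos(t/4)/5) dt + (-12*B_t*cos(t/4)/5) dB_t

Itô's formula for f(t, x): d f(t, B_t) = (f_t + (1/2) f_xx) dt + f_x dB_t. Compute partials of f(t, x) = -6*x^2*cos(t/4)/5:
  f_t(t,x)  = 3*x^2*sin(t/4)/10
  f_x(t,x)  = -12*x*cos(t/4)/5
  f_xx(t,x) = -12*cos(t/4)/5
Assemble drift = f_t + (1/2) f_xx = 3*x^2*sin(t/4)/10 - 6*cos(t/4)/5 and diffusion = f_x = -12*x*cos(t/4)/5. Substituting x = B_t:
  d(-6*B_t^2*cos(t/4)/5) = (3*B_t^2*sin(t/4)/10 - 6*cos(t/4)/5) dt + (-12*B_t*cos(t/4)/5) dB_t.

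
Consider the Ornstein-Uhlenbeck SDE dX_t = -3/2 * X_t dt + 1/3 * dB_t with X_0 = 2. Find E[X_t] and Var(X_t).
E[X_t] = 2*exp(-3*t/2); Var(X_t) = 1/27 - exp(-3*t)/27

The OU SDE dX = -theta X dt + sigma dB admits the integrating factor exp(theta t): d(exp(theta t) X_t) = sigma exp(theta t) dB_t. Integrating from 0 to t:
  X_t = x_0 * exp(-theta t) + sigma * int_0^t exp(-theta (t-s)) dB_s.
The Itô integral has mean 0 and (by the Itô isometry) variance sigma^2 * int_0^t exp(-2 theta (t - s)) ds = sigma^2 * (1 - exp(-2 theta t)) / (2 theta).
With theta = 3/2, sigma = 1/3, x_0 = 2:
  E[X_t] = 2 * exp(-3/2 t) = 2*exp(-3*t/2)
  Var(X_t) = (1/3)^2 * (1 - exp(-2*3/2 t)) / (2 * 3/2) = 1/27 - exp(-3*t)/27.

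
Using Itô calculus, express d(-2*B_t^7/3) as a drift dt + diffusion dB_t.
d(-2*B_t^7/3) = (-14*B_t^5) dt + (-14*B_t^6/3) dB_t

Itô's formula for f(B_t) gives d f(B_t) = f'(B_t) dB_t + (1/2) f''(B_t) dt. Compute derivatives of f(x) = -2*x^7/3:
  f'(x)  = -14*x^6/3
  f''(x) = -28*x^5
Substitute x = B_t and multiply the f'' term by 1/2:
  drift     = (1/2) * (-28*x^5) evaluated at B_t = -14*B_t^5
  diffusion = (-14*x^6/3) evaluated at B_t = -14*B_t^6/3
Therefore d(-2*B_t^7/3) = (-14*B_t^5) dt + (-14*B_t^6/3) dB_t.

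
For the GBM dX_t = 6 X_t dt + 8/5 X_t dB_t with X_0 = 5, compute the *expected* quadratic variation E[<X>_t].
E[<X>_t] = 400*exp(364*t/25)/91 - 400/91

<X>_t = int_0^t ((8/5) * X_s)^2 ds. Taking expectation inside the integral: E[<X>_t] = (8/5)^2 * int_0^t E[X_s^2] ds. For GBM, E[X_s^2] = x_0^2 * exp((2 mu + sigma^2) s). Integrating:
  E[<X>_t] = (8/5)^2 * 5^2 * (exp((2*6 + (8/5)^2) t) - 1) / (2*6 + (8/5)^2)
           = (8/5)^2 * 5^2 * (exp((364/25) t) - 1) / (364/25) = 400*exp(364*t/25)/91 - 400/91.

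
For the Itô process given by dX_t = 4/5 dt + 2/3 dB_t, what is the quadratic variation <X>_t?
<X>_t = 4*t/9

For an Itô process dX_t = a(t) dt + b(t) dB_t, the quadratic variation is <X>_t = int_0^t b(s)^2 ds (the drift term does not contribute). Here b(s) = 2/3, so
  b(s)^2 = 4/9.
Integrating from 0 to t:
  <X>_t = int_0^t (4/9) ds = 4*t/9.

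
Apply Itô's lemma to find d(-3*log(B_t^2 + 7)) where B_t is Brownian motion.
d(-3*log(B_t^2 + 7)) = (3*(B_t^2 - 7)/(B_t^2 + 7)^2) dt + (-6*B_t/(B_t^2 + 7)) dB_t

Itô's formula for f(B_t) gives d f(B_t) = f'(B_t) dB_t + (1/2) f''(B_t) dt. Compute derivatives of f(x) = -3*log(x^2 + 7):
  f'(x)  = -6*x/(x^2 + 7)
  f''(x) = 6*(x^2 - 7)/(x^2 + 7)^2
Substitute x = B_t and multiply the f'' term by 1/2:
  drift     = (1/2) * (6*(x^2 - 7)/(x^2 + 7)^2) evaluated at B_t = 3*(B_t^2 - 7)/(B_t^2 + 7)^2
  diffusion = (-6*x/(x^2 + 7)) evaluated at B_t = -6*B_t/(B_t^2 + 7)
Therefore d(-3*log(B_t^2 + 7)) = (3*(B_t^2 - 7)/(B_t^2 + 7)^2) dt + (-6*B_t/(B_t^2 + 7)) dB_t.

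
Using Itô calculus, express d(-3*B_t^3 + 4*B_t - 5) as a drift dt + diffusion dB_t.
d(-3*B_t^3 + 4*B_t - 5) = (-9*B_t) dt + (4 - 9*B_t^2) dB_t

Itô's formula for f(B_t) gives d f(B_t) = f'(B_t) dB_t + (1/2) f''(B_t) dt. Compute derivatives of f(x) = -3*x^3 + 4*x - 5:
  f'(x)  = 4 - 9*x^2
  f''(x) = -18*x
Substitute x = B_t and multiply the f'' term by 1/2:
  drift     = (1/2) * (-18*x) evaluated at B_t = -9*B_t
  diffusion = (4 - 9*x^2) evaluated at B_t = 4 - 9*B_t^2
Therefore d(-3*B_t^3 + 4*B_t - 5) = (-9*B_t) dt + (4 - 9*B_t^2) dB_t.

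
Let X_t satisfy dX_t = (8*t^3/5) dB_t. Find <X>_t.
<X>_t = 64*t^7/175

For an Itô process dX_t = a(t) dt + b(t) dB_t, the quadratic variation is <X>_t = int_0^t b(s)^2 ds (the drift term does not contribute). Here b(s) = 8*s^3/5, so
  b(s)^2 = 64*s^6/25.
Integrating from 0 to t:
  <X>_t = int_0^t (64*s^6/25) ds = 64*t^7/175.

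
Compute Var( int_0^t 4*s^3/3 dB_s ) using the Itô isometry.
Var = 16*t^7/63

The Itô integral of a deterministic integrand f(s) has mean 0 because each increment f(s) * (B_{s+ds} - B_s) has mean 0. By the Itô isometry:
  Var( int_0^t f(s) dB_s ) = E[ (int_0^t f(s) dB_s)^2 ] = int_0^t f(s)^2 ds.
Here f(s) = 4*s^3/3, so f(s)^2 = 16*s^6/9. Integrate:
  int_0^t (16*s^6/9) ds = 16*t^7/63.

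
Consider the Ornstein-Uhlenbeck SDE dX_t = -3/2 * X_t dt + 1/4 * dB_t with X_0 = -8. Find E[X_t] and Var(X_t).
E[X_t] = -8*exp(-3*t/2); Var(X_t) = 1/48 - exp(-3*t)/48

The OU SDE dX = -theta X dt + sigma dB admits the integrating factor exp(theta t): d(exp(theta t) X_t) = sigma exp(theta t) dB_t. Integrating from 0 to t:
  X_t = x_0 * exp(-theta t) + sigma * int_0^t exp(-theta (t-s)) dB_s.
The Itô integral has mean 0 and (by the Itô isometry) variance sigma^2 * int_0^t exp(-2 theta (t - s)) ds = sigma^2 * (1 - exp(-2 theta t)) / (2 theta).
With theta = 3/2, sigma = 1/4, x_0 = -8:
  E[X_t] = -8 * exp(-3/2 t) = -8*exp(-3*t/2)
  Var(X_t) = (1/4)^2 * (1 - exp(-2*3/2 t)) / (2 * 3/2) = 1/48 - exp(-3*t)/48.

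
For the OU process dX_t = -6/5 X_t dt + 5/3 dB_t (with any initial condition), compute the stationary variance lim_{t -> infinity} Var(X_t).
lim Var(X_t) = 125/108

The OU SDE dX = -theta X dt + sigma dB admits the integrating factor exp(theta t): d(exp(theta t) X_t) = sigma exp(theta t) dB_t. Integrating from 0 to t gives X_t = x_0 * exp(-theta t) + sigma * int_0^t exp(-theta (t-s)) dB_s for any initial x_0. The Itô integral has variance (by the Itô isometry) sigma^2 * int_0^t exp(-2 theta (t - s)) ds = sigma^2 * (1 - exp(-2 theta t)) / (2 theta), independent of x_0.
With theta = 6/5, sigma = 5/3:
  Var(X_t) = (5/3)^2 * (1 - exp(-2*6/5 t)) / (2 * 6/5) = 125/108 - 125*exp(-12*t/5)/108.
As t -> infinity, exp(-2*6/5 t) -> 0, so the stationary variance is sigma^2 / (2 theta) = 125/108.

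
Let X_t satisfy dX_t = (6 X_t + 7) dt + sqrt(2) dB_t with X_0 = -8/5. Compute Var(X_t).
Var(X_t) = exp(12*t)/6 - 1/6

The variance V(t) = Var(X_t) satisfies V'(t) = 2 a V(t) + c^2 with V(0) = 0 (drift coefficient is linear in X, diffusion is constant). With a = 6, c = sqrt(2), the solution is
  V(t) = (c^2 / (2 a)) * (exp(2 a t) - 1)
       = (sqrt(2)^2 / (2*6)) * (exp(12 t) - 1)
       = exp(12*t)/6 - 1/6.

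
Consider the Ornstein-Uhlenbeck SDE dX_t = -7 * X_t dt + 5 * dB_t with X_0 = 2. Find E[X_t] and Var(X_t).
E[X_t] = 2*exp(-7*t); Var(X_t) = 25/14 - 25*exp(-14*t)/14

The OU SDE dX = -theta X dt + sigma dB admits the integrating factor exp(theta t): d(exp(theta t) X_t) = sigma exp(theta t) dB_t. Integrating from 0 to t:
  X_t = x_0 * exp(-theta t) + sigma * int_0^t exp(-theta (t-s)) dB_s.
The Itô integral has mean 0 and (by the Itô isometry) variance sigma^2 * int_0^t exp(-2 theta (t - s)) ds = sigma^2 * (1 - exp(-2 theta t)) / (2 theta).
With theta = 7, sigma = 5, x_0 = 2:
  E[X_t] = 2 * exp(-7 t) = 2*exp(-7*t)
  Var(X_t) = (5)^2 * (1 - exp(-2*7 t)) / (2 * 7) = 25/14 - 25*exp(-14*t)/14.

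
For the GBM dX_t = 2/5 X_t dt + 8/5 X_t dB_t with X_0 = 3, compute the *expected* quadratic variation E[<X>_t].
E[<X>_t] = 48*exp(84*t/25)/7 - 48/7

<X>_t = int_0^t ((8/5) * X_s)^2 ds. Taking expectation inside the integral: E[<X>_t] = (8/5)^2 * int_0^t E[X_s^2] ds. For GBM, E[X_s^2] = x_0^2 * exp((2 mu + sigma^2) s). Integrating:
  E[<X>_t] = (8/5)^2 * 3^2 * (exp((2*(2/5) + (8/5)^2) t) - 1) / (2*(2/5) + (8/5)^2)
           = (8/5)^2 * 3^2 * (exp((84/25) t) - 1) / (84/25) = 48*exp(84*t/25)/7 - 48/7.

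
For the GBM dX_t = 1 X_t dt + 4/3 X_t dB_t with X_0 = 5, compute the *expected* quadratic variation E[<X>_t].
E[<X>_t] = 200*exp(34*t/9)/17 - 200/17

<X>_t = int_0^t ((4/3) * X_s)^2 ds. Taking expectation inside the integral: E[<X>_t] = (4/3)^2 * int_0^t E[X_s^2] ds. For GBM, E[X_s^2] = x_0^2 * exp((2 mu + sigma^2) s). Integrating:
  E[<X>_t] = (4/3)^2 * 5^2 * (exp((2*1 + (4/3)^2) t) - 1) / (2*1 + (4/3)^2)
           = (4/3)^2 * 5^2 * (exp((34/9) t) - 1) / (34/9) = 200*exp(34*t/9)/17 - 200/17.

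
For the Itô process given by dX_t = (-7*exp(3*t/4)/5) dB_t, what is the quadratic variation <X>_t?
<X>_t = 98*exp(3*t/2)/75 - 98/75

For an Itô process dX_t = a(t) dt + b(t) dB_t, the quadratic variation is <X>_t = int_0^t b(s)^2 ds (the drift term does not contribute). Here b(s) = -7*exp(3*s/4)/5, so
  b(s)^2 = 49*exp(3*s/2)/25.
Integrating from 0 to t:
  <X>_t = int_0^t (49*exp(3*s/2)/25) ds = 98*exp(3*t/2)/75 - 98/75.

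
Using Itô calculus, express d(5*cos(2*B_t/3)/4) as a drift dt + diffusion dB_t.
d(5*cos(2*B_t/3)/4) = (-5*cos(2*B_t/3)/18) dt + (-5*sin(2*B_t/3)/6) dB_t

Itô's formula for f(B_t) gives d f(B_t) = f'(B_t) dB_t + (1/2) f''(B_t) dt. Compute derivatives of f(x) = 5*cos(2*x/3)/4:
  f'(x)  = -5*sin(2*x/3)/6
  f''(x) = -5*cos(2*x/3)/9
Substitute x = B_t and multiply the f'' term by 1/2:
  drift     = (1/2) * (-5*cos(2*x/3)/9) evaluated at B_t = -5*cos(2*B_t/3)/18
  diffusion = (-5*sin(2*x/3)/6) evaluated at B_t = -5*sin(2*B_t/3)/6
Therefore d(5*cos(2*B_t/3)/4) = (-5*cos(2*B_t/3)/18) dt + (-5*sin(2*B_t/3)/6) dB_t.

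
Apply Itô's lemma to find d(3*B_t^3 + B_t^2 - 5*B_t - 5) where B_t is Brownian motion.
d(3*B_t^3 + B_t^2 - 5*B_t - 5) = (9*B_t + 1) dt + (9*B_t^2 + 2*B_t - 5) dB_t

Itô's formula for f(B_t) gives d f(B_t) = f'(B_t) dB_t + (1/2) f''(B_t) dt. Compute derivatives of f(x) = 3*x^3 + x^2 - 5*x - 5:
  f'(x)  = 9*x^2 + 2*x - 5
  f''(x) = 18*x + 2
Substitute x = B_t and multiply the f'' term by 1/2:
  drift     = (1/2) * (18*x + 2) evaluated at B_t = 9*B_t + 1
  diffusion = (9*x^2 + 2*x - 5) evaluated at B_t = 9*B_t^2 + 2*B_t - 5
Therefore d(3*B_t^3 + B_t^2 - 5*B_t - 5) = (9*B_t + 1) dt + (9*B_t^2 + 2*B_t - 5) dB_t.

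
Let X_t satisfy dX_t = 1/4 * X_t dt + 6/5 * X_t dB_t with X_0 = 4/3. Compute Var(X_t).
Var(X_t) = 16*(exp(36*t/25) - 1)*exp(t/2)/9

For GBM dX = mu X dt + sigma X dB with X_0 = x_0, apply Itô to Y = log X: dY = (mu - sigma^2/2) dt + sigma dB, so Y_t = log(x_0) + (mu - sigma^2/2) t + sigma B_t and hence X_t = x_0 * exp((mu - sigma^2/2) t + sigma B_t).
With mu = 1/4, sigma = 6/5, x_0 = 4/3, this gives:
  X_t = 4/3 * exp((-47/100) * t + (6/5) * B_t).
Since sigma*B_t ~ Normal(0, sigma^2 t), E[exp(sigma*B_t)] = exp(sigma^2 t / 2); so E[X_t] = x_0 * exp((mu - sigma^2/2) t) * exp(sigma^2 t / 2) = x_0 * exp(mu t) = 4*exp(t/4)/3.
Var(X_t) = E[X_t^2] - (E[X_t])^2 = x_0^2 * exp(2 mu t) * (exp(sigma^2 t) - 1) = 16*(exp(36*t/25) - 1)*exp(t/2)/9.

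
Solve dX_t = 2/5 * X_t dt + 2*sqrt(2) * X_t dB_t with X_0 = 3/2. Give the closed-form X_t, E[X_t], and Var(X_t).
X_t = 3/2 * exp((-18/5) t + (2*sqrt(2)) B_t); E[X_t] = 3*exp(2*t/5)/2; Var(X_t) = 9*(exp(8*t) - 1)*exp(4*t/5)/4

For GBM dX = mu X dt + sigma X dB with X_0 = x_0, apply Itô to Y = log X: dY = (mu - sigma^2/2) dt + sigma dB, so Y_t = log(x_0) + (mu - sigma^2/2) t + sigma B_t and hence X_t = x_0 * exp((mu - sigma^2/2) t + sigma B_t).
With mu = 2/5, sigma = 2*sqrt(2), x_0 = 3/2, this gives:
  X_t = 3/2 * exp((-18/5) * t + (2*sqrt(2)) * B_t).
Since sigma*B_t ~ Normal(0, sigma^2 t), E[exp(sigma*B_t)] = exp(sigma^2 t / 2); so E[X_t] = x_0 * exp((mu - sigma^2/2) t) * exp(sigma^2 t / 2) = x_0 * exp(mu t) = 3*exp(2*t/5)/2.
Var(X_t) = E[X_t^2] - (E[X_t])^2 = x_0^2 * exp(2 mu t) * (exp(sigma^2 t) - 1) = 9*(exp(8*t) - 1)*exp(4*t/5)/4.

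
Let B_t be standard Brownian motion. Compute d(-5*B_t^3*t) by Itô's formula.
d(-5*B_t^3*t) = (5*B_t*(-B_t^2 - 3*t)) dt + (-15*B_t^2*t) dB_t

Itô's formula for f(t, x): d f(t, B_t) = (f_t + (1/2) f_xx) dt + f_x dB_t. Compute partials of f(t, x) = -5*t*x^3:
  f_t(t,x)  = -5*x^3
  f_x(t,x)  = -15*t*x^2
  f_xx(t,x) = -30*t*x
Assemble drift = f_t + (1/2) f_xx = 5*x*(-3*t - x^2) and diffusion = f_x = -15*t*x^2. Substituting x = B_t:
  d(-5*B_t^3*t) = (5*B_t*(-B_t^2 - 3*t)) dt + (-15*B_t^2*t) dB_t.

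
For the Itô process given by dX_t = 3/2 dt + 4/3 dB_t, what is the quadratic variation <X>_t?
<X>_t = 16*t/9

For an Itô process dX_t = a(t) dt + b(t) dB_t, the quadratic variation is <X>_t = int_0^t b(s)^2 ds (the drift term does not contribute). Here b(s) = 4/3, so
  b(s)^2 = 16/9.
Integrating from 0 to t:
  <X>_t = int_0^t (16/9) ds = 16*t/9.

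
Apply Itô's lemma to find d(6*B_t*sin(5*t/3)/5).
d(6*B_t*sin(5*t/3)/5) = (2*B_t*cos(5*t/3)) dt + (6*sin(5*t/3)/5) dB_t

Itô's formula for f(t, x): d f(t, B_t) = (f_t + (1/2) f_xx) dt + f_x dB_t. Compute partials of f(t, x) = 6*x*sin(5*t/3)/5:
  f_t(t,x)  = 2*x*cos(5*t/3)
  f_x(t,x)  = 6*sin(5*t/3)/5
  f_xx(t,x) = 0
Assemble drift = f_t + (1/2) f_xx = 2*x*cos(5*t/3) and diffusion = f_x = 6*sin(5*t/3)/5. Substituting x = B_t:
  d(6*B_t*sin(5*t/3)/5) = (2*B_t*cos(5*t/3)) dt + (6*sin(5*t/3)/5) dB_t.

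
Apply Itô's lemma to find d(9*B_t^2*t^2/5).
d(9*B_t^2*t^2/5) = (9*t*(2*B_t^2 + t)/5) dt + (18*B_t*t^2/5) dB_t

Itô's formula for f(t, x): d f(t, B_t) = (f_t + (1/2) f_xx) dt + f_x dB_t. Compute partials of f(t, x) = 9*t^2*x^2/5:
  f_t(t,x)  = 18*t*x^2/5
  f_x(t,x)  = 18*t^2*x/5
  f_xx(t,x) = 18*t^2/5
Assemble drift = f_t + (1/2) f_xx = 9*t*(t + 2*x^2)/5 and diffusion = f_x = 18*t^2*x/5. Substituting x = B_t:
  d(9*B_t^2*t^2/5) = (9*t*(2*B_t^2 + t)/5) dt + (18*B_t*t^2/5) dB_t.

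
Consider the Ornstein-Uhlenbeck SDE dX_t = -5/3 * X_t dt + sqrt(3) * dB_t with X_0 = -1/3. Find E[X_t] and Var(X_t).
E[X_t] = -exp(-5*t/3)/3; Var(X_t) = 9/10 - 9*exp(-10*t/3)/10

The OU SDE dX = -theta X dt + sigma dB admits the integrating factor exp(theta t): d(exp(theta t) X_t) = sigma exp(theta t) dB_t. Integrating from 0 to t:
  X_t = x_0 * exp(-theta t) + sigma * int_0^t exp(-theta (t-s)) dB_s.
The Itô integral has mean 0 and (by the Itô isometry) variance sigma^2 * int_0^t exp(-2 theta (t - s)) ds = sigma^2 * (1 - exp(-2 theta t)) / (2 theta).
With theta = 5/3, sigma = sqrt(3), x_0 = -1/3:
  E[X_t] = -1/3 * exp(-5/3 t) = -exp(-5*t/3)/3
  Var(X_t) = (sqrt(3))^2 * (1 - exp(-2*5/3 t)) / (2 * 5/3) = 9/10 - 9*exp(-10*t/3)/10.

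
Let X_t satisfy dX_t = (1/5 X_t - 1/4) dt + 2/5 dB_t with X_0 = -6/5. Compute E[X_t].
E[X_t] = 5/4 - 49*exp(t/5)/20

Taking expectations and using E[dB_t] = 0, the mean m(t) = E[X_t] satisfies the ODE m'(t) = a m(t) + b with m(0) = x_0. With a = 1/5, b = -1/4, x_0 = -6/5, the solution is
  m(t) = x_0 * exp(a t) + (b/a) * (exp(a t) - 1)
       = (-6/5) * exp((1/5) t) + ((-1/4)/(1/5)) * (exp((1/5) t) - 1)
       = 5/4 - 49*exp(t/5)/20.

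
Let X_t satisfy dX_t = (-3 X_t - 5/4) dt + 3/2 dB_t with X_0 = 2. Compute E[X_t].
E[X_t] = -5/12 + 29*exp(-3*t)/12

Taking expectations and using E[dB_t] = 0, the mean m(t) = E[X_t] satisfies the ODE m'(t) = a m(t) + b with m(0) = x_0. With a = -3, b = -5/4, x_0 = 2, the solution is
  m(t) = x_0 * exp(a t) + (b/a) * (exp(a t) - 1)
       = 2 * exp((-3) t) + ((-5/4)/(-3)) * (exp((-3) t) - 1)
       = -5/12 + 29*exp(-3*t)/12.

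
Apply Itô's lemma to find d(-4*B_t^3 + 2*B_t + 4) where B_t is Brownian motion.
d(-4*B_t^3 + 2*B_t + 4) = (-12*B_t) dt + (2 - 12*B_t^2) dB_t

Itô's formula for f(B_t) gives d f(B_t) = f'(B_t) dB_t + (1/2) f''(B_t) dt. Compute derivatives of f(x) = -4*x^3 + 2*x + 4:
  f'(x)  = 2 - 12*x^2
  f''(x) = -24*x
Substitute x = B_t and multiply the f'' term by 1/2:
  drift     = (1/2) * (-24*x) evaluated at B_t = -12*B_t
  diffusion = (2 - 12*x^2) evaluated at B_t = 2 - 12*B_t^2
Therefore d(-4*B_t^3 + 2*B_t + 4) = (-12*B_t) dt + (2 - 12*B_t^2) dB_t.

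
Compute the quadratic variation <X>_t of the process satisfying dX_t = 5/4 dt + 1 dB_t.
<X>_t = t

For an Itô process dX_t = a(t) dt + b(t) dB_t, the quadratic variation is <X>_t = int_0^t b(s)^2 ds (the drift term does not contribute). Here b(s) = 1, so
  b(s)^2 = 1.
Integrating from 0 to t:
  <X>_t = int_0^t (1) ds = t.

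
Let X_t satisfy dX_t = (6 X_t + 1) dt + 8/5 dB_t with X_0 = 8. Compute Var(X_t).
Var(X_t) = 16*exp(12*t)/75 - 16/75

The variance V(t) = Var(X_t) satisfies V'(t) = 2 a V(t) + c^2 with V(0) = 0 (drift coefficient is linear in X, diffusion is constant). With a = 6, c = 8/5, the solution is
  V(t) = (c^2 / (2 a)) * (exp(2 a t) - 1)
       = ((8/5)^2 / (2*6)) * (exp(12 t) - 1)
       = 16*exp(12*t)/75 - 16/75.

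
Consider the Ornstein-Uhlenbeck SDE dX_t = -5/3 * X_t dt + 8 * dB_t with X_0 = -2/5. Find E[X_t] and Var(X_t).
E[X_t] = -2*exp(-5*t/3)/5; Var(X_t) = 96/5 - 96*exp(-10*t/3)/5

The OU SDE dX = -theta X dt + sigma dB admits the integrating factor exp(theta t): d(exp(theta t) X_t) = sigma exp(theta t) dB_t. Integrating from 0 to t:
  X_t = x_0 * exp(-theta t) + sigma * int_0^t exp(-theta (t-s)) dB_s.
The Itô integral has mean 0 and (by the Itô isometry) variance sigma^2 * int_0^t exp(-2 theta (t - s)) ds = sigma^2 * (1 - exp(-2 theta t)) / (2 theta).
With theta = 5/3, sigma = 8, x_0 = -2/5:
  E[X_t] = -2/5 * exp(-5/3 t) = -2*exp(-5*t/3)/5
  Var(X_t) = (8)^2 * (1 - exp(-2*5/3 t)) / (2 * 5/3) = 96/5 - 96*exp(-10*t/3)/5.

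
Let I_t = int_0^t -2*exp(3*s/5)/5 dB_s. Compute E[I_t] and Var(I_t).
E[I_t] = 0; Var(I_t) = 2*exp(6*t/5)/15 - 2/15

The Itô integral of a deterministic integrand f(s) has mean 0 because each increment f(s) * (B_{s+ds} - B_s) has mean 0. By the Itô isometry:
  Var( int_0^t f(s) dB_s ) = E[ (int_0^t f(s) dB_s)^2 ] = int_0^t f(s)^2 ds.
Here f(s) = -2*exp(3*s/5)/5, so f(s)^2 = 4*exp(6*s/5)/25. Integrate:
  int_0^t (4*exp(6*s/5)/25) ds = 2*exp(6*t/5)/15 - 2/15.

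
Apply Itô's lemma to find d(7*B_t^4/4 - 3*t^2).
d(7*B_t^4/4 - 3*t^2) = (21*B_t^2/2 - 6*t) dt + (7*B_t^3) dB_t

Itô's formula for f(t, x): d f(t, B_t) = (f_t + (1/2) f_xx) dt + f_x dB_t. Compute partials of f(t, x) = -3*t^2 + 7*x^4/4:
  f_t(t,x)  = -6*t
  f_x(t,x)  = 7*x^3
  f_xx(t,x) = 21*x^2
Assemble drift = f_t + (1/2) f_xx = -6*t + 21*x^2/2 and diffusion = f_x = 7*x^3. Substituting x = B_t:
  d(7*B_t^4/4 - 3*t^2) = (21*B_t^2/2 - 6*t) dt + (7*B_t^3) dB_t.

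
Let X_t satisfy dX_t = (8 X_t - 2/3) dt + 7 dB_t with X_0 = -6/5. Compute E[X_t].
E[X_t] = 1/12 - 77*exp(8*t)/60

Taking expectations and using E[dB_t] = 0, the mean m(t) = E[X_t] satisfies the ODE m'(t) = a m(t) + b with m(0) = x_0. With a = 8, b = -2/3, x_0 = -6/5, the solution is
  m(t) = x_0 * exp(a t) + (b/a) * (exp(a t) - 1)
       = (-6/5) * exp(8 t) + ((-2/3)/8) * (exp(8 t) - 1)
       = 1/12 - 77*exp(8*t)/60.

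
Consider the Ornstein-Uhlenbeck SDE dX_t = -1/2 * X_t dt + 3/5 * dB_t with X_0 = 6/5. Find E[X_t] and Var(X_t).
E[X_t] = 6*exp(-t/2)/5; Var(X_t) = 9/25 - 9*exp(-t)/25

The OU SDE dX = -theta X dt + sigma dB admits the integrating factor exp(theta t): d(exp(theta t) X_t) = sigma exp(theta t) dB_t. Integrating from 0 to t:
  X_t = x_0 * exp(-theta t) + sigma * int_0^t exp(-theta (t-s)) dB_s.
The Itô integral has mean 0 and (by the Itô isometry) variance sigma^2 * int_0^t exp(-2 theta (t - s)) ds = sigma^2 * (1 - exp(-2 theta t)) / (2 theta).
With theta = 1/2, sigma = 3/5, x_0 = 6/5:
  E[X_t] = 6/5 * exp(-1/2 t) = 6*exp(-t/2)/5
  Var(X_t) = (3/5)^2 * (1 - exp(-2*1/2 t)) / (2 * 1/2) = 9/25 - 9*exp(-t)/25.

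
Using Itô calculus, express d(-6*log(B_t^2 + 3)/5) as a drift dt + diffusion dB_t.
d(-6*log(B_t^2 + 3)/5) = (6*(B_t^2 - 3)/(5*(B_t^2 + 3)^2)) dt + (-12*B_t/(5*B_t^2 + 15)) dB_t

Itô's formula for f(B_t) gives d f(B_t) = f'(B_t) dB_t + (1/2) f''(B_t) dt. Compute derivatives of f(x) = -6*log(x^2 + 3)/5:
  f'(x)  = -12*x/(5*x^2 + 15)
  f''(x) = 12*(x^2 - 3)/(5*(x^2 + 3)^2)
Substitute x = B_t and multiply the f'' term by 1/2:
  drift     = (1/2) * (12*(x^2 - 3)/(5*(x^2 + 3)^2)) evaluated at B_t = 6*(B_t^2 - 3)/(5*(B_t^2 + 3)^2)
  diffusion = (-12*x/(5*x^2 + 15)) evaluated at B_t = -12*B_t/(5*B_t^2 + 15)
Therefore d(-6*log(B_t^2 + 3)/5) = (6*(B_t^2 - 3)/(5*(B_t^2 + 3)^2)) dt + (-12*B_t/(5*B_t^2 + 15)) dB_t.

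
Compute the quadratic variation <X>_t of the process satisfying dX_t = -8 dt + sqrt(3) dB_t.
<X>_t = 3*t

For an Itô process dX_t = a(t) dt + b(t) dB_t, the quadratic variation is <X>_t = int_0^t b(s)^2 ds (the drift term does not contribute). Here b(s) = sqrt(3), so
  b(s)^2 = 3.
Integrating from 0 to t:
  <X>_t = int_0^t (3) ds = 3*t.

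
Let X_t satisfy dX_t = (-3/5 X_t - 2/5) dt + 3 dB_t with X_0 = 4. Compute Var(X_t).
Var(X_t) = 15/2 - 15*exp(-6*t/5)/2

The variance V(t) = Var(X_t) satisfies V'(t) = 2 a V(t) + c^2 with V(0) = 0 (drift coefficient is linear in X, diffusion is constant). With a = -3/5, c = 3, the solution is
  V(t) = (c^2 / (2 a)) * (exp(2 a t) - 1)
       = (3^2 / (2*(-3/5))) * (exp((-6/5) t) - 1)
       = 15/2 - 15*exp(-6*t/5)/2.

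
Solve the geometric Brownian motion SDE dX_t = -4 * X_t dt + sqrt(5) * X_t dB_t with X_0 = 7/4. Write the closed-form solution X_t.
X_t = 7/4 * exp((-13/2) * t + (sqrt(5)) * B_t)

For GBM dX = mu X dt + sigma X dB with X_0 = x_0, apply Itô to Y = log X: dY = (mu - sigma^2/2) dt + sigma dB, so Y_t = log(x_0) + (mu - sigma^2/2) t + sigma B_t and hence X_t = x_0 * exp((mu - sigma^2/2) t + sigma B_t).
With mu = -4, sigma = sqrt(5), x_0 = 7/4, this gives:
  X_t = 7/4 * exp((-13/2) * t + (sqrt(5)) * B_t).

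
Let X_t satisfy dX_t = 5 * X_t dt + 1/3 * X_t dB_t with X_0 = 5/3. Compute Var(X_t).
Var(X_t) = 25*(exp(t/9) - 1)*exp(10*t)/9

For GBM dX = mu X dt + sigma X dB with X_0 = x_0, apply Itô to Y = log X: dY = (mu - sigma^2/2) dt + sigma dB, so Y_t = log(x_0) + (mu - sigma^2/2) t + sigma B_t and hence X_t = x_0 * exp((mu - sigma^2/2) t + sigma B_t).
With mu = 5, sigma = 1/3, x_0 = 5/3, this gives:
  X_t = 5/3 * exp((89/18) * t + (1/3) * B_t).
Since sigma*B_t ~ Normal(0, sigma^2 t), E[exp(sigma*B_t)] = exp(sigma^2 t / 2); so E[X_t] = x_0 * exp((mu - sigma^2/2) t) * exp(sigma^2 t / 2) = x_0 * exp(mu t) = 5*exp(5*t)/3.
Var(X_t) = E[X_t^2] - (E[X_t])^2 = x_0^2 * exp(2 mu t) * (exp(sigma^2 t) - 1) = 25*(exp(t/9) - 1)*exp(10*t)/9.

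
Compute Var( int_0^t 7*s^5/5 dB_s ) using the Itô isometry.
Var = 49*t^11/275

The Itô integral of a deterministic integrand f(s) has mean 0 because each increment f(s) * (B_{s+ds} - B_s) has mean 0. By the Itô isometry:
  Var( int_0^t f(s) dB_s ) = E[ (int_0^t f(s) dB_s)^2 ] = int_0^t f(s)^2 ds.
Here f(s) = 7*s^5/5, so f(s)^2 = 49*s^10/25. Integrate:
  int_0^t (49*s^10/25) ds = 49*t^11/275.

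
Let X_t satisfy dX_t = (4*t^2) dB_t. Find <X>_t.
<X>_t = 16*t^5/5

For an Itô process dX_t = a(t) dt + b(t) dB_t, the quadratic variation is <X>_t = int_0^t b(s)^2 ds (the drift term does not contribute). Here b(s) = 4*s^2, so
  b(s)^2 = 16*s^4.
Integrating from 0 to t:
  <X>_t = int_0^t (16*s^4) ds = 16*t^5/5.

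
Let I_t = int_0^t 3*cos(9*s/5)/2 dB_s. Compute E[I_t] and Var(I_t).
E[I_t] = 0; Var(I_t) = 9*t/8 + 5*sin(18*t/5)/16

The Itô integral of a deterministic integrand f(s) has mean 0 because each increment f(s) * (B_{s+ds} - B_s) has mean 0. By the Itô isometry:
  Var( int_0^t f(s) dB_s ) = E[ (int_0^t f(s) dB_s)^2 ] = int_0^t f(s)^2 ds.
Here f(s) = 3*cos(9*s/5)/2, so f(s)^2 = 9*cos(9*s/5)^2/4. Integrate:
  int_0^t (9*cos(9*s/5)^2/4) ds = 9*t/8 + 5*sin(18*t/5)/16.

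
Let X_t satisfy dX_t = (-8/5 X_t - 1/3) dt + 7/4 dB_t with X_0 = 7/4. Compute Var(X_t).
Var(X_t) = 245/256 - 245*exp(-16*t/5)/256

The variance V(t) = Var(X_t) satisfies V'(t) = 2 a V(t) + c^2 with V(0) = 0 (drift coefficient is linear in X, diffusion is constant). With a = -8/5, c = 7/4, the solution is
  V(t) = (c^2 / (2 a)) * (exp(2 a t) - 1)
       = ((7/4)^2 / (2*(-8/5))) * (exp((-16/5) t) - 1)
       = 245/256 - 245*exp(-16*t/5)/256.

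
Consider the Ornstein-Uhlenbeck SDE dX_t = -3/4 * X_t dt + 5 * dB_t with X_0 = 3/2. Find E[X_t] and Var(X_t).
E[X_t] = 3*exp(-3*t/4)/2; Var(X_t) = 50/3 - 50*exp(-3*t/2)/3

The OU SDE dX = -theta X dt + sigma dB admits the integrating factor exp(theta t): d(exp(theta t) X_t) = sigma exp(theta t) dB_t. Integrating from 0 to t:
  X_t = x_0 * exp(-theta t) + sigma * int_0^t exp(-theta (t-s)) dB_s.
The Itô integral has mean 0 and (by the Itô isometry) variance sigma^2 * int_0^t exp(-2 theta (t - s)) ds = sigma^2 * (1 - exp(-2 theta t)) / (2 theta).
With theta = 3/4, sigma = 5, x_0 = 3/2:
  E[X_t] = 3/2 * exp(-3/4 t) = 3*exp(-3*t/4)/2
  Var(X_t) = (5)^2 * (1 - exp(-2*3/4 t)) / (2 * 3/4) = 50/3 - 50*exp(-3*t/2)/3.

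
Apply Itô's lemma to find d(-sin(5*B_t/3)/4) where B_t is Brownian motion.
d(-sin(5*B_t/3)/4) = (25*sin(5*B_t/3)/72) dt + (-5*cos(5*B_t/3)/12) dB_t

Itô's formula for f(B_t) gives d f(B_t) = f'(B_t) dB_t + (1/2) f''(B_t) dt. Compute derivatives of f(x) = -sin(5*x/3)/4:
  f'(x)  = -5*cos(5*x/3)/12
  f''(x) = 25*sin(5*x/3)/36
Substitute x = B_t and multiply the f'' term by 1/2:
  drift     = (1/2) * (25*sin(5*x/3)/36) evaluated at B_t = 25*sin(5*B_t/3)/72
  diffusion = (-5*cos(5*x/3)/12) evaluated at B_t = -5*cos(5*B_t/3)/12
Therefore d(-sin(5*B_t/3)/4) = (25*sin(5*B_t/3)/72) dt + (-5*cos(5*B_t/3)/12) dB_t.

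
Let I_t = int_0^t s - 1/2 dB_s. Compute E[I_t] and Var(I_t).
E[I_t] = 0; Var(I_t) = t*(4*t^2 - 6*t + 3)/12

The Itô integral of a deterministic integrand f(s) has mean 0 because each increment f(s) * (B_{s+ds} - B_s) has mean 0. By the Itô isometry:
  Var( int_0^t f(s) dB_s ) = E[ (int_0^t f(s) dB_s)^2 ] = int_0^t f(s)^2 ds.
Here f(s) = s - 1/2, so f(s)^2 = (2*s - 1)^2/4. Integrate:
  int_0^t ((2*s - 1)^2/4) ds = t*(4*t^2 - 6*t + 3)/12.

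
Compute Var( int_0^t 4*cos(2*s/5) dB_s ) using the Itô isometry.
Var = 8*t + 10*sin(4*t/5)

The Itô integral of a deterministic integrand f(s) has mean 0 because each increment f(s) * (B_{s+ds} - B_s) has mean 0. By the Itô isometry:
  Var( int_0^t f(s) dB_s ) = E[ (int_0^t f(s) dB_s)^2 ] = int_0^t f(s)^2 ds.
Here f(s) = 4*cos(2*s/5), so f(s)^2 = 16*cos(2*s/5)^2. Integrate:
  int_0^t (16*cos(2*s/5)^2) ds = 8*t + 10*sin(4*t/5).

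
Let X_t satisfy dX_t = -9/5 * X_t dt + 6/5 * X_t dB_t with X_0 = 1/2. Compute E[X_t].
E[X_t] = exp(-9*t/5)/2

For GBM dX = mu X dt + sigma X dB with X_0 = x_0, apply Itô to Y = log X: dY = (mu - sigma^2/2) dt + sigma dB, so Y_t = log(x_0) + (mu - sigma^2/2) t + sigma B_t and hence X_t = x_0 * exp((mu - sigma^2/2) t + sigma B_t).
With mu = -9/5, sigma = 6/5, x_0 = 1/2, this gives:
  X_t = 1/2 * exp((-63/25) * t + (6/5) * B_t).
Since sigma*B_t ~ Normal(0, sigma^2 t), E[exp(sigma*B_t)] = exp(sigma^2 t / 2); so E[X_t] = x_0 * exp((mu - sigma^2/2) t) * exp(sigma^2 t / 2) = x_0 * exp(mu t) = exp(-9*t/5)/2.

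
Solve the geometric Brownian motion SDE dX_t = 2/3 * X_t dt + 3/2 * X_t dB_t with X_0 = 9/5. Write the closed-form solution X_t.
X_t = 9/5 * exp((-11/24) * t + (3/2) * B_t)

For GBM dX = mu X dt + sigma X dB with X_0 = x_0, apply Itô to Y = log X: dY = (mu - sigma^2/2) dt + sigma dB, so Y_t = log(x_0) + (mu - sigma^2/2) t + sigma B_t and hence X_t = x_0 * exp((mu - sigma^2/2) t + sigma B_t).
With mu = 2/3, sigma = 3/2, x_0 = 9/5, this gives:
  X_t = 9/5 * exp((-11/24) * t + (3/2) * B_t).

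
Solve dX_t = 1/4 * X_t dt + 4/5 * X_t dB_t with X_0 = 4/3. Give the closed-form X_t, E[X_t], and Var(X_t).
X_t = 4/3 * exp((-7/100) t + (4/5) B_t); E[X_t] = 4*exp(t/4)/3; Var(X_t) = 16*(exp(16*t/25) - 1)*exp(t/2)/9

For GBM dX = mu X dt + sigma X dB with X_0 = x_0, apply Itô to Y = log X: dY = (mu - sigma^2/2) dt + sigma dB, so Y_t = log(x_0) + (mu - sigma^2/2) t + sigma B_t and hence X_t = x_0 * exp((mu - sigma^2/2) t + sigma B_t).
With mu = 1/4, sigma = 4/5, x_0 = 4/3, this gives:
  X_t = 4/3 * exp((-7/100) * t + (4/5) * B_t).
Since sigma*B_t ~ Normal(0, sigma^2 t), E[exp(sigma*B_t)] = exp(sigma^2 t / 2); so E[X_t] = x_0 * exp((mu - sigma^2/2) t) * exp(sigma^2 t / 2) = x_0 * exp(mu t) = 4*exp(t/4)/3.
Var(X_t) = E[X_t^2] - (E[X_t])^2 = x_0^2 * exp(2 mu t) * (exp(sigma^2 t) - 1) = 16*(exp(16*t/25) - 1)*exp(t/2)/9.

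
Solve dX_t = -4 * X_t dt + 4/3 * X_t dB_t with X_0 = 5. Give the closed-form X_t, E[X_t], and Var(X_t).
X_t = 5 * exp((-44/9) t + (4/3) B_t); E[X_t] = 5*exp(-4*t); Var(X_t) = (25*exp(16*t/9) - 25)*exp(-8*t)

For GBM dX = mu X dt + sigma X dB with X_0 = x_0, apply Itô to Y = log X: dY = (mu - sigma^2/2) dt + sigma dB, so Y_t = log(x_0) + (mu - sigma^2/2) t + sigma B_t and hence X_t = x_0 * exp((mu - sigma^2/2) t + sigma B_t).
With mu = -4, sigma = 4/3, x_0 = 5, this gives:
  X_t = 5 * exp((-44/9) * t + (4/3) * B_t).
Since sigma*B_t ~ Normal(0, sigma^2 t), E[exp(sigma*B_t)] = exp(sigma^2 t / 2); so E[X_t] = x_0 * exp((mu - sigma^2/2) t) * exp(sigma^2 t / 2) = x_0 * exp(mu t) = 5*exp(-4*t).
Var(X_t) = E[X_t^2] - (E[X_t])^2 = x_0^2 * exp(2 mu t) * (exp(sigma^2 t) - 1) = (25*exp(16*t/9) - 25)*exp(-8*t).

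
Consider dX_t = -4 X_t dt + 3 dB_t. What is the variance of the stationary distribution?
lim Var(X_t) = 9/8

The OU SDE dX = -theta X dt + sigma dB admits the integrating factor exp(theta t): d(exp(theta t) X_t) = sigma exp(theta t) dB_t. Integrating from 0 to t gives X_t = x_0 * exp(-theta t) + sigma * int_0^t exp(-theta (t-s)) dB_s for any initial x_0. The Itô integral has variance (by the Itô isometry) sigma^2 * int_0^t exp(-2 theta (t - s)) ds = sigma^2 * (1 - exp(-2 theta t)) / (2 theta), independent of x_0.
With theta = 4, sigma = 3:
  Var(X_t) = (3)^2 * (1 - exp(-2*4 t)) / (2 * 4) = 9/8 - 9*exp(-8*t)/8.
As t -> infinity, exp(-2*4 t) -> 0, so the stationary variance is sigma^2 / (2 theta) = 9/8.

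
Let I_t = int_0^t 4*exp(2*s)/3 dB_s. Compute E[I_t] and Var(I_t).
E[I_t] = 0; Var(I_t) = 4*exp(4*t)/9 - 4/9

The Itô integral of a deterministic integrand f(s) has mean 0 because each increment f(s) * (B_{s+ds} - B_s) has mean 0. By the Itô isometry:
  Var( int_0^t f(s) dB_s ) = E[ (int_0^t f(s) dB_s)^2 ] = int_0^t f(s)^2 ds.
Here f(s) = 4*exp(2*s)/3, so f(s)^2 = 16*exp(4*s)/9. Integrate:
  int_0^t (16*exp(4*s)/9) ds = 4*exp(4*t)/9 - 4/9.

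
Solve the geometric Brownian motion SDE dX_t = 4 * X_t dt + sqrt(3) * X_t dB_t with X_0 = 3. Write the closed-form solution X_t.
X_t = 3 * exp((5/2) * t + (sqrt(3)) * B_t)

For GBM dX = mu X dt + sigma X dB with X_0 = x_0, apply Itô to Y = log X: dY = (mu - sigma^2/2) dt + sigma dB, so Y_t = log(x_0) + (mu - sigma^2/2) t + sigma B_t and hence X_t = x_0 * exp((mu - sigma^2/2) t + sigma B_t).
With mu = 4, sigma = sqrt(3), x_0 = 3, this gives:
  X_t = 3 * exp((5/2) * t + (sqrt(3)) * B_t).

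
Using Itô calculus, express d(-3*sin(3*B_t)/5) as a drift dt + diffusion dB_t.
d(-3*sin(3*B_t)/5) = (27*sin(3*B_t)/10) dt + (-9*cos(3*B_t)/5) dB_t

Itô's formula for f(B_t) gives d f(B_t) = f'(B_t) dB_t + (1/2) f''(B_t) dt. Compute derivatives of f(x) = -3*sin(3*x)/5:
  f'(x)  = -9*cos(3*x)/5
  f''(x) = 27*sin(3*x)/5
Substitute x = B_t and multiply the f'' term by 1/2:
  drift     = (1/2) * (27*sin(3*x)/5) evaluated at B_t = 27*sin(3*B_t)/10
  diffusion = (-9*cos(3*x)/5) evaluated at B_t = -9*cos(3*B_t)/5
Therefore d(-3*sin(3*B_t)/5) = (27*sin(3*B_t)/10) dt + (-9*cos(3*B_t)/5) dB_t.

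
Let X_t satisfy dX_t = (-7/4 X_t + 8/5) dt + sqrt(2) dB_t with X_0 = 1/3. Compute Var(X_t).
Var(X_t) = 4/7 - 4*exp(-7*t/2)/7

The variance V(t) = Var(X_t) satisfies V'(t) = 2 a V(t) + c^2 with V(0) = 0 (drift coefficient is linear in X, diffusion is constant). With a = -7/4, c = sqrt(2), the solution is
  V(t) = (c^2 / (2 a)) * (exp(2 a t) - 1)
       = (sqrt(2)^2 / (2*(-7/4))) * (exp((-7/2) t) - 1)
       = 4/7 - 4*exp(-7*t/2)/7.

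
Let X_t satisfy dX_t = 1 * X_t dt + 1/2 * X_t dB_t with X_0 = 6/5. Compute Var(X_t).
Var(X_t) = 36*(exp(t/4) - 1)*exp(2*t)/25

For GBM dX = mu X dt + sigma X dB with X_0 = x_0, apply Itô to Y = log X: dY = (mu - sigma^2/2) dt + sigma dB, so Y_t = log(x_0) + (mu - sigma^2/2) t + sigma B_t and hence X_t = x_0 * exp((mu - sigma^2/2) t + sigma B_t).
With mu = 1, sigma = 1/2, x_0 = 6/5, this gives:
  X_t = 6/5 * exp((7/8) * t + (1/2) * B_t).
Since sigma*B_t ~ Normal(0, sigma^2 t), E[exp(sigma*B_t)] = exp(sigma^2 t / 2); so E[X_t] = x_0 * exp((mu - sigma^2/2) t) * exp(sigma^2 t / 2) = x_0 * exp(mu t) = 6*exp(t)/5.
Var(X_t) = E[X_t^2] - (E[X_t])^2 = x_0^2 * exp(2 mu t) * (exp(sigma^2 t) - 1) = 36*(exp(t/4) - 1)*exp(2*t)/25.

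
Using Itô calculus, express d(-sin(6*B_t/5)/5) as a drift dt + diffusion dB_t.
d(-sin(6*B_t/5)/5) = (18*sin(6*B_t/5)/125) dt + (-6*cos(6*B_t/5)/25) dB_t

Itô's formula for f(B_t) gives d f(B_t) = f'(B_t) dB_t + (1/2) f''(B_t) dt. Compute derivatives of f(x) = -sin(6*x/5)/5:
  f'(x)  = -6*cos(6*x/5)/25
  f''(x) = 36*sin(6*x/5)/125
Substitute x = B_t and multiply the f'' term by 1/2:
  drift     = (1/2) * (36*sin(6*x/5)/125) evaluated at B_t = 18*sin(6*B_t/5)/125
  diffusion = (-6*cos(6*x/5)/25) evaluated at B_t = -6*cos(6*B_t/5)/25
Therefore d(-sin(6*B_t/5)/5) = (18*sin(6*B_t/5)/125) dt + (-6*cos(6*B_t/5)/25) dB_t.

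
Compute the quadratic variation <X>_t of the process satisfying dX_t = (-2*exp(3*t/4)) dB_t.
<X>_t = 8*exp(3*t/2)/3 - 8/3

For an Itô process dX_t = a(t) dt + b(t) dB_t, the quadratic variation is <X>_t = int_0^t b(s)^2 ds (the drift term does not contribute). Here b(s) = -2*exp(3*s/4), so
  b(s)^2 = 4*exp(3*s/2).
Integrating from 0 to t:
  <X>_t = int_0^t (4*exp(3*s/2)) ds = 8*exp(3*t/2)/3 - 8/3.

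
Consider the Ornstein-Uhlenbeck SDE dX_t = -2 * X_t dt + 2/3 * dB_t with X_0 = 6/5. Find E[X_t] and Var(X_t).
E[X_t] = 6*exp(-2*t)/5; Var(X_t) = 1/9 - exp(-4*t)/9

The OU SDE dX = -theta X dt + sigma dB admits the integrating factor exp(theta t): d(exp(theta t) X_t) = sigma exp(theta t) dB_t. Integrating from 0 to t:
  X_t = x_0 * exp(-theta t) + sigma * int_0^t exp(-theta (t-s)) dB_s.
The Itô integral has mean 0 and (by the Itô isometry) variance sigma^2 * int_0^t exp(-2 theta (t - s)) ds = sigma^2 * (1 - exp(-2 theta t)) / (2 theta).
With theta = 2, sigma = 2/3, x_0 = 6/5:
  E[X_t] = 6/5 * exp(-2 t) = 6*exp(-2*t)/5
  Var(X_t) = (2/3)^2 * (1 - exp(-2*2 t)) / (2 * 2) = 1/9 - exp(-4*t)/9.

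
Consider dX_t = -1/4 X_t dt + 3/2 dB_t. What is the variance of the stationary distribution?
lim Var(X_t) = 9/2

The OU SDE dX = -theta X dt + sigma dB admits the integrating factor exp(theta t): d(exp(theta t) X_t) = sigma exp(theta t) dB_t. Integrating from 0 to t gives X_t = x_0 * exp(-theta t) + sigma * int_0^t exp(-theta (t-s)) dB_s for any initial x_0. The Itô integral has variance (by the Itô isometry) sigma^2 * int_0^t exp(-2 theta (t - s)) ds = sigma^2 * (1 - exp(-2 theta t)) / (2 theta), independent of x_0.
With theta = 1/4, sigma = 3/2:
  Var(X_t) = (3/2)^2 * (1 - exp(-2*1/4 t)) / (2 * 1/4) = 9/2 - 9*exp(-t/2)/2.
As t -> infinity, exp(-2*1/4 t) -> 0, so the stationary variance is sigma^2 / (2 theta) = 9/2.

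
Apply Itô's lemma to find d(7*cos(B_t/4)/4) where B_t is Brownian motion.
d(7*cos(B_t/4)/4) = (-7*cos(B_t/4)/128) dt + (-7*sin(B_t/4)/16) dB_t

Itô's formula for f(B_t) gives d f(B_t) = f'(B_t) dB_t + (1/2) f''(B_t) dt. Compute derivatives of f(x) = 7*cos(x/4)/4:
  f'(x)  = -7*sin(x/4)/16
  f''(x) = -7*cos(x/4)/64
Substitute x = B_t and multiply the f'' term by 1/2:
  drift     = (1/2) * (-7*cos(x/4)/64) evaluated at B_t = -7*cos(B_t/4)/128
  diffusion = (-7*sin(x/4)/16) evaluated at B_t = -7*sin(B_t/4)/16
Therefore d(7*cos(B_t/4)/4) = (-7*cos(B_t/4)/128) dt + (-7*sin(B_t/4)/16) dB_t.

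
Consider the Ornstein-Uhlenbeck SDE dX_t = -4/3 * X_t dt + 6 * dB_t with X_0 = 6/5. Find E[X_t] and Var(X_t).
E[X_t] = 6*exp(-4*t/3)/5; Var(X_t) = 27/2 - 27*exp(-8*t/3)/2

The OU SDE dX = -theta X dt + sigma dB admits the integrating factor exp(theta t): d(exp(theta t) X_t) = sigma exp(theta t) dB_t. Integrating from 0 to t:
  X_t = x_0 * exp(-theta t) + sigma * int_0^t exp(-theta (t-s)) dB_s.
The Itô integral has mean 0 and (by the Itô isometry) variance sigma^2 * int_0^t exp(-2 theta (t - s)) ds = sigma^2 * (1 - exp(-2 theta t)) / (2 theta).
With theta = 4/3, sigma = 6, x_0 = 6/5:
  E[X_t] = 6/5 * exp(-4/3 t) = 6*exp(-4*t/3)/5
  Var(X_t) = (6)^2 * (1 - exp(-2*4/3 t)) / (2 * 4/3) = 27/2 - 27*exp(-8*t/3)/2.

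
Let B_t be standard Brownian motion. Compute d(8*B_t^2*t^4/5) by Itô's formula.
d(8*B_t^2*t^4/5) = (8*t^3*(4*B_t^2 + t)/5) dt + (16*B_t*t^4/5) dB_t

Itô's formula for f(t, x): d f(t, B_t) = (f_t + (1/2) f_xx) dt + f_x dB_t. Compute partials of f(t, x) = 8*t^4*x^2/5:
  f_t(t,x)  = 32*t^3*x^2/5
  f_x(t,x)  = 16*t^4*x/5
  f_xx(t,x) = 16*t^4/5
Assemble drift = f_t + (1/2) f_xx = 8*t^3*(t + 4*x^2)/5 and diffusion = f_x = 16*t^4*x/5. Substituting x = B_t:
  d(8*B_t^2*t^4/5) = (8*t^3*(4*B_t^2 + t)/5) dt + (16*B_t*t^4/5) dB_t.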